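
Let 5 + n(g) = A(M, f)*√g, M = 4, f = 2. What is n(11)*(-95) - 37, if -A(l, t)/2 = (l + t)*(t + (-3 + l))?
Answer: 438 + 3420*√11 ≈ 11781.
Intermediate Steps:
A(l, t) = -2*(l + t)*(-3 + l + t) (A(l, t) = -2*(l + t)*(t + (-3 + l)) = -2*(l + t)*(-3 + l + t))
n(g) = -5 - 36*√g (n(g) = -5 + (-2*4² - 2*2² + 6*4 + 6*2 - 4*4*2)*√g = -5 + (-2*16 - 2*4 + 24 + 12 - 32)*√g = -5 + (-32 - 8 + 24 + 12 - 32)*√g = -5 - 36*√g)
n(11)*(-95) - 37 = (-5 - 36*√11)*(-95) - 37 = (475 + 3420*√11) - 37 = 438 + 3420*√11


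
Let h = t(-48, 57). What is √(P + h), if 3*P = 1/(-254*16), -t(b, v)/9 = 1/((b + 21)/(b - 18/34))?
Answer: I*√43432391418/51816 ≈ 4.022*I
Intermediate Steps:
t(b, v) = -9*(-9/17 + b)/(21 + b) (t(b, v) = -9*(b - 18/34)/(b + 21) = -9*(b - 18*1/34)/(21 + b) = -9*(b - 9/17)/(21 + b) = -9*(-9/17 + b)/(21 + b))
h = -275/17 (h = 9*(9 - 17*(-48))/(17*(21 - 48)) = (9/17)*(9 + 816)/(-27) = (9/17)*(-1/27)*825 = -275/17 ≈ -16.176)
P = -1/12192 (P = 1/(3*((-254*16))) = (⅓)/(-4064) = (⅓)*(-1/4064) = -1/12192 ≈ -8.2021e-5)
√(P + h) = √(-1/12192 - 275/17) = √(-3352817/207264) = I*√43432391418/51816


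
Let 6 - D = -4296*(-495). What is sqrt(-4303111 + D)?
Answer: 5*I*sqrt(257185) ≈ 2535.7*I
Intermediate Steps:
D = -2126514 (D = 6 - (-4296)*(-495) = 6 - 1*2126520 = 6 - 2126520 = -2126514)
sqrt(-4303111 + D) = sqrt(-4303111 - 2126514) = sqrt(-6429625) = 5*I*sqrt(257185)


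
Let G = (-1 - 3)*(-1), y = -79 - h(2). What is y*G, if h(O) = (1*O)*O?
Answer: -332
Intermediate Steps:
h(O) = O² (h(O) = O*O = O²)
y = -83 (y = -79 - 1*2² = -79 - 1*4 = -79 - 4 = -83)
G = 4 (G = -4*(-1) = 4)
y*G = -83*4 = -332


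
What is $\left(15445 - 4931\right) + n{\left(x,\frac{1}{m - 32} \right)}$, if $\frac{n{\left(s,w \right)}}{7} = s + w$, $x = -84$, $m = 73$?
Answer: $\frac{406973}{41} \approx 9926.2$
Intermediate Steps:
$n{\left(s,w \right)} = 7 s + 7 w$ ($n{\left(s,w \right)} = 7 \left(s + w\right) = 7 s + 7 w$)
$\left(15445 - 4931\right) + n{\left(x,\frac{1}{m - 32} \right)} = \left(15445 - 4931\right) + \left(7 \left(-84\right) + \frac{7}{73 - 32}\right) = 10514 - \left(588 - \frac{7}{41}\right) = 10514 + \left(-588 + 7 \cdot \frac{1}{41}\right) = 10514 + \left(-588 + \frac{7}{41}\right) = 10514 - \frac{24101}{41} = \frac{406973}{41}$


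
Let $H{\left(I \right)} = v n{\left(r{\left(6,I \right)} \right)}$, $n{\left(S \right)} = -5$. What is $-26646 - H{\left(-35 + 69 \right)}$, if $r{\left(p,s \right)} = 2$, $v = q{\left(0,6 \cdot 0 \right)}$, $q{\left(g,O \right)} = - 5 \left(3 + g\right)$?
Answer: $-26721$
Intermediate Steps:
$q{\left(g,O \right)} = -15 - 5 g$
$v = -15$ ($v = -15 - 0 = -15 + 0 = -15$)
$H{\left(I \right)} = 75$ ($H{\left(I \right)} = \left(-15\right) \left(-5\right) = 75$)
$-26646 - H{\left(-35 + 69 \right)} = -26646 - 75 = -26721$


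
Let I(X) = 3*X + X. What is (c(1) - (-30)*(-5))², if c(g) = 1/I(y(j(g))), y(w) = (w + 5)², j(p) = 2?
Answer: 864301201/38416 ≈ 22498.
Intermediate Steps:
y(w) = (5 + w)²
I(X) = 4*X
c(g) = 1/196 (c(g) = 1/(4*(5 + 2)²) = 1/(4*7²) = 1/(4*49) = 1/196)
(c(1) - (-30)*(-5))² = (1/196 - (-30)*(-5))² = (1/196 - 6*25)² = (1/196 - 150)² = (-29399/196)² = 864301201/38416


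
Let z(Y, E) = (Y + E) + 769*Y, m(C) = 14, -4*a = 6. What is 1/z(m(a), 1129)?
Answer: 1/11909 ≈ 8.3970e-5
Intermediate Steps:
a = -3/2 (a = -¼*6 = -3/2 ≈ -1.5000)
z(Y, E) = E + 770*Y (z(Y, E) = (E + Y) + 769*Y = E + 770*Y)
1/z(m(a), 1129) = 1/(1129 + 770*14) = 1/(1129 + 10780) = 1/11909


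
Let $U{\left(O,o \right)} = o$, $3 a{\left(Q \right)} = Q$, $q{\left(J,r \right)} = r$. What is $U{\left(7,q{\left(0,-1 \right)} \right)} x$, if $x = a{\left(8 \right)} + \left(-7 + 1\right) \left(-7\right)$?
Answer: $- \frac{134}{3} \approx -44.667$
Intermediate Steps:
$a{\left(Q \right)} = \frac{Q}{3}$
$x = \frac{134}{3}$ ($x = \frac{1}{3} \cdot 8 + \left(-7 + 1\right) \left(-7\right) = \frac{8}{3} - -42 = \frac{8}{3} + 42 = \frac{134}{3} \approx 44.667$)
$U{\left(7,q{\left(0,-1 \right)} \right)} x = \left(-1\right) \frac{134}{3} = - \frac{134}{3}$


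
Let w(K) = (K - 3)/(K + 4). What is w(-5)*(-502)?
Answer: -4016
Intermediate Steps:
w(K) = (-3 + K)/(4 + K)
w(-5)*(-502) = ((-3 - 5)/(4 - 5))*(-502) = (-8/(-1))*(-502) = -1*(-8)*(-502) = 8*(-502) = -4016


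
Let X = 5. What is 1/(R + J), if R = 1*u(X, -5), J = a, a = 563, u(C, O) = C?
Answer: 1/568 ≈ 0.0017606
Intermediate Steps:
J = 563
R = 5 (R = 1*5 = 5)
1/(R + J) = 1/(5 + 563) = 1/568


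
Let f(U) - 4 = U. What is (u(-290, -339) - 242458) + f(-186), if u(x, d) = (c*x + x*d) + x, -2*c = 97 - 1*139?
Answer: -150710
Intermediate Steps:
c = 21 (c = -(97 - 1*139)/2 = -(97 - 139)/2 = -1/2*(-42) = 21)
f(U) = 4 + U
u(x, d) = 22*x + d*x (u(x, d) = (21*x + x*d) + x = (21*x + d*x) + x = 22*x + d*x)
(u(-290, -339) - 242458) + f(-186) = (-290*(22 - 339) - 242458) + (4 - 186) = (-290*(-317) - 242458) - 182 = (91930 - 242458) - 182 = -150528 - 182 = -150710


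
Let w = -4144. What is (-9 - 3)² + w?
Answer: -4000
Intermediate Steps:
(-9 - 3)² + w = (-9 - 3)² - 4144 = (-12)² - 4144 = 144 - 4144 = -4000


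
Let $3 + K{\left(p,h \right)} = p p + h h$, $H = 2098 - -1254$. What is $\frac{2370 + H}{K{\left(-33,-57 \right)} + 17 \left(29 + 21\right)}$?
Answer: $\frac{5722}{5185} \approx 1.1036$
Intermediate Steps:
$H = 3352$ ($H = 2098 + 1254 = 3352$)
$K{\left(p,h \right)} = -3 + h^{2} + p^{2}$ ($K{\left(p,h \right)} = -3 + \left(p p + h h\right) = -3 + \left(p^{2} + h^{2}\right) = -3 + \left(h^{2} + p^{2}\right) = -3 + h^{2} + p^{2}$)
$\frac{2370 + H}{K{\left(-33,-57 \right)} + 17 \left(29 + 21\right)} = \frac{2370 + 3352}{\left(-3 + \left(-57\right)^{2} + \left(-33\right)^{2}\right) + 17 \left(29 + 21\right)} = \frac{5722}{\left(-3 + 3249 + 1089\right) + 17 \cdot 50} = \frac{5722}{4335 + 850} = \frac{5722}{5185}$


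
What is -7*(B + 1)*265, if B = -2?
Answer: 1855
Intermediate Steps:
-7*(B + 1)*265 = -7*(-2 + 1)*265 = -7*(-1)*265 = 7*265 = 1855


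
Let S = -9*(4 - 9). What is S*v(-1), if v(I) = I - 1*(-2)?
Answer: 45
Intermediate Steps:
v(I) = 2 + I (v(I) = I + 2 = 2 + I)
S = 45 (S = -9*(-5) = 45)
S*v(-1) = 45*(2 - 1) = 45*1 = 45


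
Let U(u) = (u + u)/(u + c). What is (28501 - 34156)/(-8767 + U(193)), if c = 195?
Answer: 219414/340121 ≈ 0.64511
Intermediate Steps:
U(u) = 2*u/(195 + u) (U(u) = (u + u)/(u + 195) = (2*u)/(195 + u) = 2*u/(195 + u))
(28501 - 34156)/(-8767 + U(193)) = (28501 - 34156)/(-8767 + 2*193/(195 + 193)) = -5655/(-8767 + 2*193/388) = -5655/(-8767 + 2*193*(1/388)) = -5655/(-8767 + 193/194) = -5655/(-1700605/194) = -5655*(-194/1700605) = 219414/340121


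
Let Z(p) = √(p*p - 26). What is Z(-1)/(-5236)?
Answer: -5*I/5236 ≈ -0.00095493*I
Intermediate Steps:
Z(p) = √(-26 + p²) (Z(p) = √(p² - 26) = √(-26 + p²))
Z(-1)/(-5236) = √(-26 + (-1)²)/(-5236) = √(-26 + 1)*(-1/5236) = √(-25)*(-1/5236) = (5*I)*(-1/5236) = -5*I/5236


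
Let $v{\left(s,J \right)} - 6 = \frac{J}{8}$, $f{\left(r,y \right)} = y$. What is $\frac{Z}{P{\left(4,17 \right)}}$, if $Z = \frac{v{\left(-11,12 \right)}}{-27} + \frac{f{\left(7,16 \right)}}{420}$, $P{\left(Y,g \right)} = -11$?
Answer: $\frac{151}{6930} \approx 0.021789$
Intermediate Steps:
$v{\left(s,J \right)} = 6 + \frac{J}{8}$
$Z = - \frac{151}{630}$ ($Z = \frac{6 + \frac{1}{8} \cdot 12}{-27} + \frac{16}{420} = \left(6 + \frac{3}{2}\right) \left(- \frac{1}{27}\right) + 16 \cdot \frac{1}{420} = \frac{15}{2} \left(- \frac{1}{27}\right) + \frac{4}{105} = - \frac{5}{18} + \frac{4}{105} = - \frac{151}{630} \approx -0.23968$)
$\frac{Z}{P{\left(4,17 \right)}} = - \frac{151}{630 \left(-11\right)} = \left(- \frac{151}{630}\right) \left(- \frac{1}{11}\right) = \frac{151}{6930}$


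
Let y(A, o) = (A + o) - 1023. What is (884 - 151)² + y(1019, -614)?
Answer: 536671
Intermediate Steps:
y(A, o) = -1023 + A + o
(884 - 151)² + y(1019, -614) = (884 - 151)² + (-1023 + 1019 - 614) = 733² - 618 = 537289 - 618 = 536671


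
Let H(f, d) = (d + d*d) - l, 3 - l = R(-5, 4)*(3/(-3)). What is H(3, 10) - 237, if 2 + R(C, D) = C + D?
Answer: -127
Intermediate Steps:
R(C, D) = -2 + C + D (R(C, D) = -2 + (C + D) = -2 + C + D)
l = 0 (l = 3 - (-2 - 5 + 4)*3/(-3) = 3 - (-3)*3*(-⅓) = 3 - (-3)*(-1) = 3 - 1*3 = 3 - 3 = 0)
H(f, d) = d + d² (H(f, d) = (d + d*d) - 1*0 = (d + d²) + 0 = d + d²)
H(3, 10) - 237 = 10*(1 + 10) - 237 = 10*11 - 237 = 110 - 237 = -127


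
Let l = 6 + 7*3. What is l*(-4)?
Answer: -108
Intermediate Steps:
l = 27 (l = 6 + 21 = 27)
l*(-4) = 27*(-4) = -108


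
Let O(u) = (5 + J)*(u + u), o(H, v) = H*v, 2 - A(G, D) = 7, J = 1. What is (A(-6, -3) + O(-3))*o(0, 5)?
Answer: 0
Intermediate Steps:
A(G, D) = -5 (A(G, D) = 2 - 1*7 = 2 - 7 = -5)
O(u) = 12*u (O(u) = (5 + 1)*(u + u) = 6*(2*u) = 12*u)
(A(-6, -3) + O(-3))*o(0, 5) = (-5 + 12*(-3))*(0*5) = (-5 - 36)*0 = -41*0 = 0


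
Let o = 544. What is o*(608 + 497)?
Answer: 601120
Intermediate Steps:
o*(608 + 497) = 544*(608 + 497) = 544*1105 = 601120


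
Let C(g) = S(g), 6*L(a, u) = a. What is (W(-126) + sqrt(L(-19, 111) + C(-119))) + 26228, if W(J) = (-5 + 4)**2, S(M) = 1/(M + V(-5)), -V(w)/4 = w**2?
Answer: 26229 + I*sqrt(67598)/146 ≈ 26229.0 + 1.7808*I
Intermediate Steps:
V(w) = -4*w**2
S(M) = 1/(-100 + M) (S(M) = 1/(M - 4*(-5)**2) = 1/(M - 4*25) = 1/(M - 100) = 1/(-100 + M))
L(a, u) = a/6
W(J) = 1 (W(J) = (-1)**2 = 1)
C(g) = 1/(-100 + g)
(W(-126) + sqrt(L(-19, 111) + C(-119))) + 26228 = (1 + sqrt((1/6)*(-19) + 1/(-100 - 119))) + 26228 = (1 + sqrt(-19/6 + 1/(-219))) + 26228 = (1 + sqrt(-19/6 - 1/219)) + 26228 = (1 + sqrt(-463/146)) + 26228 = (1 + I*sqrt(67598)/146) + 26228 = 26229 + I*sqrt(67598)/146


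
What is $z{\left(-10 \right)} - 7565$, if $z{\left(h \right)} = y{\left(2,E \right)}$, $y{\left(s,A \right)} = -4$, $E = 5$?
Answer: $-7569$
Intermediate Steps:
$z{\left(h \right)} = -4$
$z{\left(-10 \right)} - 7565 = -4 - 7565 = -7569$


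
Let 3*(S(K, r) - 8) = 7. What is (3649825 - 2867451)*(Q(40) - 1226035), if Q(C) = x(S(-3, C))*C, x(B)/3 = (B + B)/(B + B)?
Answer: -959124022210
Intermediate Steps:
S(K, r) = 31/3 (S(K, r) = 8 + (1/3)*7 = 8 + 7/3 = 31/3)
x(B) = 3 (x(B) = 3*((B + B)/(B + B)) = 3*((2*B)/((2*B))) = 3*((2*B)*(1/(2*B))) = 3*1 = 3)
Q(C) = 3*C
(3649825 - 2867451)*(Q(40) - 1226035) = (3649825 - 2867451)*(3*40 - 1226035) = 782374*(120 - 1226035) = 782374*(-1225915) = -959124022210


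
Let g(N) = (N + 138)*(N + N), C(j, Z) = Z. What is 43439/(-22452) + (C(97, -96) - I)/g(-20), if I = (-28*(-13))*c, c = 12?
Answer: -6550397/6623340 ≈ -0.98899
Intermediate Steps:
I = 4368 (I = -28*(-13)*12 = 364*12 = 4368)
g(N) = 2*N*(138 + N) (g(N) = (138 + N)*(2*N) = 2*N*(138 + N))
43439/(-22452) + (C(97, -96) - I)/g(-20) = 43439/(-22452) + (-96 - 1*4368)/((2*(-20)*(138 - 20))) = 43439*(-1/22452) + (-96 - 4368)/((2*(-20)*118)) = -43439/22452 - 4464/(-4720) = -43439/22452 - 4464*(-1/4720) = -43439/22452 + 279/295 = -6550397/6623340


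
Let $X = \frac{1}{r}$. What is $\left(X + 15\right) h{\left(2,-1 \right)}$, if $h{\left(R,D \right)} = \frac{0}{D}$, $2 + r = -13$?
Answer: $0$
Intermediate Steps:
$r = -15$ ($r = -2 - 13 = -15$)
$h{\left(R,D \right)} = 0$
$X = - \frac{1}{15}$ ($X = \frac{1}{-15} = - \frac{1}{15} \approx -0.066667$)
$\left(X + 15\right) h{\left(2,-1 \right)} = \left(- \frac{1}{15} + 15\right) 0 = \frac{224}{15} \cdot 0 = 0$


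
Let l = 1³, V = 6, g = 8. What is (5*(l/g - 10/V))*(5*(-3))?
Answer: 925/8 ≈ 115.63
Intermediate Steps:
l = 1
(5*(l/g - 10/V))*(5*(-3)) = (5*(1/8 - 10/6))*(5*(-3)) = (5*(1*(⅛) - 10*⅙))*(-15) = (5*(⅛ - 5/3))*(-15) = (5*(-37/24))*(-15) = -185/24*(-15) = 925/8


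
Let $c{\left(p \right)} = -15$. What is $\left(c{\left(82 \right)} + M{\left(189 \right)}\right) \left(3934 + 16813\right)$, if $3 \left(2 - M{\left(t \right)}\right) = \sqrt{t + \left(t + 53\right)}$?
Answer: $-269711 - \frac{20747 \sqrt{431}}{3} \approx -4.1328 \cdot 10^{5}$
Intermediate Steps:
$M{\left(t \right)} = 2 - \frac{\sqrt{53 + 2 t}}{3}$ ($M{\left(t \right)} = 2 - \frac{\sqrt{t + \left(t + 53\right)}}{3} = 2 - \frac{\sqrt{t + \left(53 + t\right)}}{3} = 2 - \frac{\sqrt{53 + 2 t}}{3}$)
$\left(c{\left(82 \right)} + M{\left(189 \right)}\right) \left(3934 + 16813\right) = \left(-15 + \left(2 - \frac{\sqrt{53 + 2 \cdot 189}}{3}\right)\right) \left(3934 + 16813\right) = \left(-15 + \left(2 - \frac{\sqrt{53 + 378}}{3}\right)\right) 20747 = \left(-15 + \left(2 - \frac{\sqrt{431}}{3}\right)\right) 20747 = \left(-13 - \frac{\sqrt{431}}{3}\right) 20747 = -269711 - \frac{20747 \sqrt{431}}{3}$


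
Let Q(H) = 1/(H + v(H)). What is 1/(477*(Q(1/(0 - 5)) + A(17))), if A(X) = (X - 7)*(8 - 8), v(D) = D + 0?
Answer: -2/2385 ≈ -0.00083857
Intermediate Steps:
v(D) = D
Q(H) = 1/(2*H) (Q(H) = 1/(H + H) = 1/(2*H))
A(X) = 0 (A(X) = (-7 + X)*0 = 0)
1/(477*(Q(1/(0 - 5)) + A(17))) = 1/(477*(1/(2*(1/(0 - 5))) + 0)) = 1/(477*(1/(2*(1/(-5))) + 0)) = 1/(477*(1/(2*(-1/5)) + 0)) = 1/(477*((1/2)*(-5) + 0)) = 1/(477*(-5/2 + 0)) = 1/(477*(-5/2)) = 1/(-2385/2) = -2/2385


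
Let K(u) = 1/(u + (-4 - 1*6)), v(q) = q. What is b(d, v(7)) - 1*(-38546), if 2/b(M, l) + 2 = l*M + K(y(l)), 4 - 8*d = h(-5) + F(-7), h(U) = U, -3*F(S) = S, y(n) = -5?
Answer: 4355758/113 ≈ 38547.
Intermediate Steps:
F(S) = -S/3
d = ⅚ (d = ½ - (-5 - ⅓*(-7))/8 = ½ - (-5 + 7/3)/8 = ½ - ⅛*(-8/3) = ½ + ⅓ = ⅚ ≈ 0.83333)
K(u) = 1/(-10 + u) (K(u) = 1/(u + (-4 - 6)) = 1/(u - 10) = 1/(-10 + u))
b(M, l) = 2/(-31/15 + M*l) (b(M, l) = 2/(-2 + (l*M + 1/(-10 - 5))) = 2/(-2 + (M*l + 1/(-15))) = 2/(-2 + (M*l - 1/15)) = 2/(-2 + (-1/15 + M*l)) = 2/(-31/15 + M*l))
b(d, v(7)) - 1*(-38546) = 30/(-31 + 15*(⅚)*7) - 1*(-38546) = 30/(-31 + 175/2) + 38546 = 30/(113/2) + 38546 = 30*(2/113) + 38546 = 60/113 + 38546 = 4355758/113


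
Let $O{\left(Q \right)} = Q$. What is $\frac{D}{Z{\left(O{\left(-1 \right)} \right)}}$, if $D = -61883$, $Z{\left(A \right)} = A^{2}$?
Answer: $-61883$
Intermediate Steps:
$\frac{D}{Z{\left(O{\left(-1 \right)} \right)}} = - \frac{61883}{\left(-1\right)^{2}} = - \frac{61883}{1} = \left(-61883\right) 1 = -61883$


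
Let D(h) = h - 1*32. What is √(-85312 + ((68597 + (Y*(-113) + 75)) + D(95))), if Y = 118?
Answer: I*√29911 ≈ 172.95*I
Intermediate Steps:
D(h) = -32 + h (D(h) = h - 32 = -32 + h)
√(-85312 + ((68597 + (Y*(-113) + 75)) + D(95))) = √(-85312 + ((68597 + (118*(-113) + 75)) + (-32 + 95))) = √(-85312 + ((68597 + (-13334 + 75)) + 63)) = √(-85312 + ((68597 - 13259) + 63)) = √(-85312 + (55338 + 63)) = √(-85312 + 55401) = √(-29911) = I*√29911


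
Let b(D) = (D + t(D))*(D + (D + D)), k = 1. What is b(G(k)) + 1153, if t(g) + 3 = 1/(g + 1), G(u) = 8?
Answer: 3827/3 ≈ 1275.7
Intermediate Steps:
t(g) = -3 + 1/(1 + g) (t(g) = -3 + 1/(g + 1) = -3 + 1/(1 + g))
b(D) = 3*D*(D + (-2 - 3*D)/(1 + D)) (b(D) = (D + (-2 - 3*D)/(1 + D))*(D + (D + D)) = (D + (-2 - 3*D)/(1 + D))*(D + 2*D) = (D + (-2 - 3*D)/(1 + D))*(3*D) = 3*D*(D + (-2 - 3*D)/(1 + D)))
b(G(k)) + 1153 = 3*8*(-2 + 8² - 2*8)/(1 + 8) + 1153 = 3*8*(-2 + 64 - 16)/9 + 1153 = 3*8*(⅑)*46 + 1153 = 368/3 + 1153 = 3827/3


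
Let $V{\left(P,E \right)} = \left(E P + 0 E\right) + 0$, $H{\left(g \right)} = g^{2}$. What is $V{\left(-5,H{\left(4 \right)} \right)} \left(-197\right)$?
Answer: $15760$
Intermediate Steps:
$V{\left(P,E \right)} = E P$ ($V{\left(P,E \right)} = \left(E P + 0\right) + 0 = E P + 0 = E P$)
$V{\left(-5,H{\left(4 \right)} \right)} \left(-197\right) = 4^{2} \left(-5\right) \left(-197\right) = 16 \left(-5\right) \left(-197\right) = \left(-80\right) \left(-197\right) = 15760$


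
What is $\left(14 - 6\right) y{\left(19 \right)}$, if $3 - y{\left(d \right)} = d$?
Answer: $-128$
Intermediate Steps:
$y{\left(d \right)} = 3 - d$
$\left(14 - 6\right) y{\left(19 \right)} = \left(14 - 6\right) \left(3 - 19\right) = 8 \left(-16\right) = -128$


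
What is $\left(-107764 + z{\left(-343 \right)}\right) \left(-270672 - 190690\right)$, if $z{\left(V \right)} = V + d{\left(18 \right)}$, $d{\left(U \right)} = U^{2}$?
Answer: $49726980446$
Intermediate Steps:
$z{\left(V \right)} = 324 + V$ ($z{\left(V \right)} = V + 18^{2} = V + 324 = 324 + V$)
$\left(-107764 + z{\left(-343 \right)}\right) \left(-270672 - 190690\right) = \left(-107764 + \left(324 - 343\right)\right) \left(-270672 - 190690\right) = \left(-107764 - 19\right) \left(-461362\right) = \left(-107783\right) \left(-461362\right) = 49726980446$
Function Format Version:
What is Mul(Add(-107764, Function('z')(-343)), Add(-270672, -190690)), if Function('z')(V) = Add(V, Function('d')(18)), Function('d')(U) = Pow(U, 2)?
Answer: 49726980446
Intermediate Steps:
Function('z')(V) = Add(324, V) (Function('z')(V) = Add(V, Pow(18, 2)) = Add(V, 324) = Add(324, V))
Mul(Add(-107764, Function('z')(-343)), Add(-270672, -190690)) = Mul(Add(-107764, Add(324, -343)), Add(-270672, -190690)) = Mul(Add(-107764, -19), -461362) = Mul(-107783, -461362) = 49726980446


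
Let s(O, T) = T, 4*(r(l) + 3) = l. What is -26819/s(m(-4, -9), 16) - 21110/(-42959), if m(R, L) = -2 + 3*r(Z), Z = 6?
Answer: -1151779661/687344 ≈ -1675.7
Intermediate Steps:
r(l) = -3 + l/4
m(R, L) = -13/2 (m(R, L) = -2 + 3*(-3 + (1/4)*6) = -2 + 3*(-3 + 3/2) = -2 + 3*(-3/2) = -2 - 9/2 = -13/2)
-26819/s(m(-4, -9), 16) - 21110/(-42959) = -26819/16 - 21110/(-42959) = -26819*1/16 - 21110*(-1/42959) = -26819/16 + 21110/42959 = -1151779661/687344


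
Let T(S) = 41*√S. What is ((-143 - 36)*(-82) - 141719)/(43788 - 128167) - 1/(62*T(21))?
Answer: 127041/84379 - √21/53382 ≈ 1.5055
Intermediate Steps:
((-143 - 36)*(-82) - 141719)/(43788 - 128167) - 1/(62*T(21)) = ((-143 - 36)*(-82) - 141719)/(43788 - 128167) - 1/(62*(41*√21)) = (-179*(-82) - 141719)/(-84379) - 1/(2542*√21) = (14678 - 141719)*(-1/84379) - √21/53382 = -127041*(-1/84379) - √21/53382 = 127041/84379 - √21/53382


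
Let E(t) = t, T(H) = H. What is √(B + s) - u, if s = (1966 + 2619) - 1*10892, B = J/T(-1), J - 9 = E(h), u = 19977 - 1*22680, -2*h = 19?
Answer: 2703 + I*√25226/2 ≈ 2703.0 + 79.413*I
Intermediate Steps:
h = -19/2 (h = -½*19 = -19/2 ≈ -9.5000)
u = -2703 (u = 19977 - 22680 = -2703)
J = -½ (J = 9 - 19/2 = -½ ≈ -0.50000)
B = ½ (B = -½/(-1) = -½*(-1) = ½ ≈ 0.50000)
s = -6307 (s = 4585 - 10892 = -6307)
√(B + s) - u = √(½ - 6307) - 1*(-2703) = √(-12613/2) + 2703 = I*√25226/2 + 2703 = 2703 + I*√25226/2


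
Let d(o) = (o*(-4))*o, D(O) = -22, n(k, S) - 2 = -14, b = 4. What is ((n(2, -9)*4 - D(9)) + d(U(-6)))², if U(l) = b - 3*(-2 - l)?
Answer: 79524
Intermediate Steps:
n(k, S) = -12 (n(k, S) = 2 - 14 = -12)
U(l) = 10 + 3*l (U(l) = 4 - 3*(-2 - l) = 4 + (6 + 3*l) = 10 + 3*l)
d(o) = -4*o² (d(o) = (-4*o)*o = -4*o²)
((n(2, -9)*4 - D(9)) + d(U(-6)))² = ((-12*4 - 1*(-22)) - 4*(10 + 3*(-6))²)² = ((-48 + 22) - 4*(10 - 18)²)² = (-26 - 4*(-8)²)² = (-26 - 4*64)² = (-26 - 256)² = (-282)² = 79524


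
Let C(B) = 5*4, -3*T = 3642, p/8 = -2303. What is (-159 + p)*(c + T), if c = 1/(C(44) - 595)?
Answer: 12971881733/575 ≈ 2.2560e+7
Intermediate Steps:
p = -18424 (p = 8*(-2303) = -18424)
T = -1214 (T = -⅓*3642 = -1214)
C(B) = 20
c = -1/575 (c = 1/(20 - 595) = 1/(-575) = -1/575 ≈ -0.0017391)
(-159 + p)*(c + T) = (-159 - 18424)*(-1/575 - 1214) = -18583*(-698051/575) = 12971881733/575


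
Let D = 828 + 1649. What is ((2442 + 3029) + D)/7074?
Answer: 3974/3537 ≈ 1.1236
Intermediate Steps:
D = 2477
((2442 + 3029) + D)/7074 = ((2442 + 3029) + 2477)/7074 = (5471 + 2477)*(1/7074) = 7948*(1/7074) = 3974/3537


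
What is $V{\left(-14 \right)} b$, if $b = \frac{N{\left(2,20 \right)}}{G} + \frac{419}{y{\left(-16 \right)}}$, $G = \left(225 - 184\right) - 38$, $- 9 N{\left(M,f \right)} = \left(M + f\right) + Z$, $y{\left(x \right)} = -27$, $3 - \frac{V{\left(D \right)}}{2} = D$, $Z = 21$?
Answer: $- \frac{5236}{9} \approx -581.78$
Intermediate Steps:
$V{\left(D \right)} = 6 - 2 D$
$N{\left(M,f \right)} = - \frac{7}{3} - \frac{M}{9} - \frac{f}{9}$ ($N{\left(M,f \right)} = - \frac{\left(M + f\right) + 21}{9} = - \frac{21 + M + f}{9} = - \frac{7}{3} - \frac{M}{9} - \frac{f}{9}$)
$G = 3$ ($G = 41 - 38 = 3$)
$b = - \frac{154}{9}$ ($b = \frac{- \frac{7}{3} - \frac{2}{9} - \frac{20}{9}}{3} + \frac{419}{-27} = \left(- \frac{7}{3} - \frac{2}{9} - \frac{20}{9}\right) \frac{1}{3} + 419 \left(- \frac{1}{27}\right) = \left(- \frac{43}{9}\right) \frac{1}{3} - \frac{419}{27} = - \frac{43}{27} - \frac{419}{27} = - \frac{154}{9} \approx -17.111$)
$V{\left(-14 \right)} b = \left(6 - -28\right) \left(- \frac{154}{9}\right) = \left(6 + 28\right) \left(- \frac{154}{9}\right) = 34 \left(- \frac{154}{9}\right) = - \frac{5236}{9}$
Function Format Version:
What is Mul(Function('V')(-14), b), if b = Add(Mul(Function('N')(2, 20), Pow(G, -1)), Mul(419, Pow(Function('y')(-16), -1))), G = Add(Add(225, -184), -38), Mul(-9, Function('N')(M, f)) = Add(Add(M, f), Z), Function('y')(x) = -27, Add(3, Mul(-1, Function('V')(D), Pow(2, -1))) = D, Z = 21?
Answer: Rational(-5236, 9) ≈ -581.78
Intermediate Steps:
Function('V')(D) = Add(6, Mul(-2, D))
Function('N')(M, f) = Add(Rational(-7, 3), Mul(Rational(-1, 9), M), Mul(Rational(-1, 9), f)) (Function('N')(M, f) = Mul(Rational(-1, 9), Add(Add(M, f), 21)) = Mul(Rational(-1, 9), Add(21, M, f)) = Add(Rational(-7, 3), Mul(Rational(-1, 9), M), Mul(Rational(-1, 9), f)))
G = 3 (G = Add(41, -38) = 3)
b = Rational(-154, 9) (b = Add(Mul(Add(Rational(-7, 3), Mul(Rational(-1, 9), 2), Mul(Rational(-1, 9), 20)), Pow(3, -1)), Mul(419, Pow(-27, -1))) = Add(Mul(Add(Rational(-7, 3), Rational(-2, 9), Rational(-20, 9)), Rational(1, 3)), Mul(419, Rational(-1, 27))) = Add(Mul(Rational(-43, 9), Rational(1, 3)), Rational(-419, 27)) = Add(Rational(-43, 27), Rational(-419, 27)) = Rational(-154, 9) ≈ -17.111)
Mul(Function('V')(-14), b) = Mul(Add(6, Mul(-2, -14)), Rational(-154, 9)) = Mul(Add(6, 28), Rational(-154, 9)) = Mul(34, Rational(-154, 9)) = Rational(-5236, 9)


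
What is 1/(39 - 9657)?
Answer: -1/9618 ≈ -0.00010397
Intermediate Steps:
1/(39 - 9657) = 1/(-9618) = -1/9618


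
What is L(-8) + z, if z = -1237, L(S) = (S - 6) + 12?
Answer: -1239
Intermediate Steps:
L(S) = 6 + S (L(S) = (-6 + S) + 12 = 6 + S)
L(-8) + z = (6 - 8) - 1237 = -2 - 1237 = -1239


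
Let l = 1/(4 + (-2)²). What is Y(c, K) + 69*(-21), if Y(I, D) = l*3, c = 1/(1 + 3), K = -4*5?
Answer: -11589/8 ≈ -1448.6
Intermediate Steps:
K = -20
l = ⅛ (l = 1/(4 + 4) = 1/8 = ⅛ ≈ 0.12500)
c = ¼ (c = 1/4 = ¼ ≈ 0.25000)
Y(I, D) = 3/8 (Y(I, D) = (⅛)*3 = 3/8)
Y(c, K) + 69*(-21) = 3/8 + 69*(-21) = 3/8 - 1449 = -11589/8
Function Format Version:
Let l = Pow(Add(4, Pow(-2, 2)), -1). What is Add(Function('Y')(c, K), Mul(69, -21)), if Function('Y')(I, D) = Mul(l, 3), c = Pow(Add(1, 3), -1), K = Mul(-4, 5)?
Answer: Rational(-11589, 8) ≈ -1448.6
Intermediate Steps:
K = -20
l = Rational(1, 8) (l = Pow(Add(4, 4), -1) = Pow(8, -1) = Rational(1, 8) ≈ 0.12500)
c = Rational(1, 4) (c = Pow(4, -1) = Rational(1, 4) ≈ 0.25000)
Function('Y')(I, D) = Rational(3, 8) (Function('Y')(I, D) = Mul(Rational(1, 8), 3) = Rational(3, 8))
Add(Function('Y')(c, K), Mul(69, -21)) = Add(Rational(3, 8), Mul(69, -21)) = Add(Rational(3, 8), -1449) = Rational(-11589, 8)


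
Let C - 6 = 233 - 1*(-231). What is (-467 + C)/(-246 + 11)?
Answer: -3/235 ≈ -0.012766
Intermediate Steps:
C = 470 (C = 6 + (233 - 1*(-231)) = 6 + (233 + 231) = 6 + 464 = 470)
(-467 + C)/(-246 + 11) = (-467 + 470)/(-246 + 11) = 3/(-235) = 3*(-1/235) = -3/235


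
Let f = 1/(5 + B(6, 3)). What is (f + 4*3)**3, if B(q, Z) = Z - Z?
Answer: 226981/125 ≈ 1815.8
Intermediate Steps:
B(q, Z) = 0
f = 1/5 (f = 1/(5 + 0) = 1/5 ≈ 0.20000)
(f + 4*3)**3 = (1/5 + 4*3)**3 = (1/5 + 12)**3 = (61/5)**3 = 226981/125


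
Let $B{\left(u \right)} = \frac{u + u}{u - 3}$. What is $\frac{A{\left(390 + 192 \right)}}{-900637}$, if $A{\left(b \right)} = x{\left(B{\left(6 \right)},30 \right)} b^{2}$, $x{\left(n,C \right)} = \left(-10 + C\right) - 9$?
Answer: $- \frac{3725964}{900637} \approx -4.137$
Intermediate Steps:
$B{\left(u \right)} = \frac{2 u}{-3 + u}$
$x{\left(n,C \right)} = -19 + C$
$A{\left(b \right)} = 11 b^{2}$ ($A{\left(b \right)} = \left(-19 + 30\right) b^{2} = 11 b^{2}$)
$\frac{A{\left(390 + 192 \right)}}{-900637} = \frac{11 \left(390 + 192\right)^{2}}{-900637} = 11 \cdot 582^{2} \left(- \frac{1}{900637}\right) = 11 \cdot 338724 \left(- \frac{1}{900637}\right) = 3725964 \left(- \frac{1}{900637}\right) = - \frac{3725964}{900637}$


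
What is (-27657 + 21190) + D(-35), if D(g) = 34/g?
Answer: -226379/35 ≈ -6468.0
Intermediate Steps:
(-27657 + 21190) + D(-35) = (-27657 + 21190) + 34/(-35) = -6467 + 34*(-1/35) = -6467 - 34/35 = -226379/35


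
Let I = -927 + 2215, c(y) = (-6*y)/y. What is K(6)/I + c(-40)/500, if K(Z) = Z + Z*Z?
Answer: 237/11500 ≈ 0.020609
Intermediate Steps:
K(Z) = Z + Z**2
c(y) = -6
I = 1288
K(6)/I + c(-40)/500 = (6*(1 + 6))/1288 - 6/500 = (6*7)*(1/1288) - 6*1/500 = 42*(1/1288) - 3/250 = 3/92 - 3/250 = 237/11500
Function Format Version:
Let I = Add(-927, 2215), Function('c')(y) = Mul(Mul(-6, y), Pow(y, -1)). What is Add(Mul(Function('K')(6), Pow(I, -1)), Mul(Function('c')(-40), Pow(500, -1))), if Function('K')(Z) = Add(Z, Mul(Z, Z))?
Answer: Rational(237, 11500) ≈ 0.020609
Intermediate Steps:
Function('K')(Z) = Add(Z, Pow(Z, 2))
Function('c')(y) = -6
I = 1288
Add(Mul(Function('K')(6), Pow(I, -1)), Mul(Function('c')(-40), Pow(500, -1))) = Add(Mul(Mul(6, Add(1, 6)), Pow(1288, -1)), Mul(-6, Pow(500, -1))) = Add(Mul(Mul(6, 7), Rational(1, 1288)), Mul(-6, Rational(1, 500))) = Add(Mul(42, Rational(1, 1288)), Rational(-3, 250)) = Add(Rational(3, 92), Rational(-3, 250)) = Rational(237, 11500)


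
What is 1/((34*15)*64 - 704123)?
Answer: -1/671483 ≈ -1.4892e-6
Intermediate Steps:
1/((34*15)*64 - 704123) = 1/(510*64 - 704123) = 1/(32640 - 704123) = 1/(-671483) = -1/671483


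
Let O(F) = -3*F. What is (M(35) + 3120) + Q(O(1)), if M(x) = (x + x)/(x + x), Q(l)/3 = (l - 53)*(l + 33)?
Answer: -1919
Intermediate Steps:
Q(l) = 3*(-53 + l)*(33 + l) (Q(l) = 3*((l - 53)*(l + 33)) = 3*((-53 + l)*(33 + l)) = 3*(-53 + l)*(33 + l))
M(x) = 1 (M(x) = (2*x)/((2*x)) = (2*x)*(1/(2*x)) = 1)
(M(35) + 3120) + Q(O(1)) = (1 + 3120) + (-5247 - (-180) + 3*(-3*1)²) = 3121 + (-5247 - 60*(-3) + 3*(-3)²) = 3121 + (-5247 + 180 + 3*9) = 3121 + (-5247 + 180 + 27) = 3121 - 5040 = -1919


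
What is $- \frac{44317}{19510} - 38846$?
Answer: $- \frac{757929777}{19510} \approx -38848.0$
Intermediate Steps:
$- \frac{44317}{19510} - 38846 = - \frac{757929777}{19510}$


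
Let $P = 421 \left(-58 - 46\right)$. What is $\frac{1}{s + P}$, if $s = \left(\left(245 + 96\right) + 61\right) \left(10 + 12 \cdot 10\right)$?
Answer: $\frac{1}{8476} \approx 0.00011798$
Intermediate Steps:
$P = -43784$ ($P = 421 \left(-104\right) = -43784$)
$s = 52260$ ($s = \left(341 + 61\right) \left(10 + 120\right) = 402 \cdot 130 = 52260$)
$\frac{1}{s + P} = \frac{1}{52260 - 43784} = \frac{1}{8476}$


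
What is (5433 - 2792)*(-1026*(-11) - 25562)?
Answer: -37702916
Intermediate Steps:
(5433 - 2792)*(-1026*(-11) - 25562) = 2641*(11286 - 25562) = 2641*(-14276) = -37702916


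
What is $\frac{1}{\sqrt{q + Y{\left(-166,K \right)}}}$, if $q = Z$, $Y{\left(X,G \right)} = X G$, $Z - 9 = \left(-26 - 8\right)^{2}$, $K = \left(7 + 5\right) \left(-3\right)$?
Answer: $\frac{\sqrt{7141}}{7141} \approx 0.011834$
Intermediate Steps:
$K = -36$ ($K = 12 \left(-3\right) = -36$)
$Z = 1165$ ($Z = 9 + \left(-26 - 8\right)^{2} = 9 + \left(-34\right)^{2} = 9 + 1156 = 1165$)
$Y{\left(X,G \right)} = G X$
$q = 1165$
$\frac{1}{\sqrt{q + Y{\left(-166,K \right)}}} = \frac{1}{\sqrt{1165 - -5976}} = \frac{1}{\sqrt{1165 + 5976}} = \frac{1}{\sqrt{7141}} = \frac{\sqrt{7141}}{7141}$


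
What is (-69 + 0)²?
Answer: 4761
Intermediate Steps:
(-69 + 0)² = (-69)² = 4761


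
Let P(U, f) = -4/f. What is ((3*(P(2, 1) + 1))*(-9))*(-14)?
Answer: -1134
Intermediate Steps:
((3*(P(2, 1) + 1))*(-9))*(-14) = ((3*(-4/1 + 1))*(-9))*(-14) = ((3*(-4*1 + 1))*(-9))*(-14) = ((3*(-4 + 1))*(-9))*(-14) = ((3*(-3))*(-9))*(-14) = -9*(-9)*(-14) = 81*(-14) = -1134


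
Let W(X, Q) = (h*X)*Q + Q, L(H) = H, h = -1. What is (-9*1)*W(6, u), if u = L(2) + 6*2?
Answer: 630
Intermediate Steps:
u = 14 (u = 2 + 6*2 = 2 + 12 = 14)
W(X, Q) = Q - Q*X (W(X, Q) = (-X)*Q + Q = -Q*X + Q = Q - Q*X)
(-9*1)*W(6, u) = (-9*1)*(14*(1 - 1*6)) = -126*(1 - 6) = -126*(-5) = -9*(-70) = 630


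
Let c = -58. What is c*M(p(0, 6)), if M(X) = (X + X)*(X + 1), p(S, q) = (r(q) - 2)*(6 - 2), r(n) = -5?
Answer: -87696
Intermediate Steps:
p(S, q) = -28 (p(S, q) = (-5 - 2)*(6 - 2) = -7*4 = -28)
M(X) = 2*X*(1 + X) (M(X) = (2*X)*(1 + X) = 2*X*(1 + X))
c*M(p(0, 6)) = -116*(-28)*(1 - 28) = -116*(-28)*(-27) = -58*1512 = -87696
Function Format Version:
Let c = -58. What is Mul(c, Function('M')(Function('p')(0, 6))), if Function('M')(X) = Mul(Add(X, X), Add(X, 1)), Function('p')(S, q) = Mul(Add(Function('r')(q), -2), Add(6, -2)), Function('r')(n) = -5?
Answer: -87696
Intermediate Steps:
Function('p')(S, q) = -28 (Function('p')(S, q) = Mul(Add(-5, -2), Add(6, -2)) = Mul(-7, 4) = -28)
Function('M')(X) = Mul(2, X, Add(1, X)) (Function('M')(X) = Mul(Mul(2, X), Add(1, X)) = Mul(2, X, Add(1, X)))
Mul(c, Function('M')(Function('p')(0, 6))) = Mul(-58, Mul(2, -28, Add(1, -28))) = Mul(-58, Mul(2, -28, -27)) = Mul(-58, 1512) = -87696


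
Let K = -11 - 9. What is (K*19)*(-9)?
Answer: 3420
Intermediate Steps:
K = -20
(K*19)*(-9) = -20*19*(-9) = -380*(-9) = 3420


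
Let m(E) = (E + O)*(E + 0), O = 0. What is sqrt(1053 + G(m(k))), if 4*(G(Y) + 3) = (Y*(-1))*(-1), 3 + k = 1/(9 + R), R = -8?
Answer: sqrt(1051) ≈ 32.419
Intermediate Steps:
k = -2 (k = -3 + 1/(9 - 8) = -3 + 1/1 = -3 + 1 = -2)
m(E) = E**2 (m(E) = (E + 0)*(E + 0) = E*E = E**2)
G(Y) = -3 + Y/4 (G(Y) = -3 + ((Y*(-1))*(-1))/4 = -3 + (-Y*(-1))/4 = -3 + Y/4)
sqrt(1053 + G(m(k))) = sqrt(1053 + (-3 + (1/4)*(-2)**2)) = sqrt(1053 + (-3 + (1/4)*4)) = sqrt(1053 + (-3 + 1)) = sqrt(1053 - 2) = sqrt(1051)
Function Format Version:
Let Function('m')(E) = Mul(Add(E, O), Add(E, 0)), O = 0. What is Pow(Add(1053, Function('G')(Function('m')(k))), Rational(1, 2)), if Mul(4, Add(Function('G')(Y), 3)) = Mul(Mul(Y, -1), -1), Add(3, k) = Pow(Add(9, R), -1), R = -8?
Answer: Pow(1051, Rational(1, 2)) ≈ 32.419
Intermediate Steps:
k = -2 (k = Add(-3, Pow(Add(9, -8), -1)) = Add(-3, Pow(1, -1)) = Add(-3, 1) = -2)
Function('m')(E) = Pow(E, 2) (Function('m')(E) = Mul(Add(E, 0), Add(E, 0)) = Mul(E, E) = Pow(E, 2))
Function('G')(Y) = Add(-3, Mul(Rational(1, 4), Y)) (Function('G')(Y) = Add(-3, Mul(Rational(1, 4), Mul(Mul(Y, -1), -1))) = Add(-3, Mul(Rational(1, 4), Mul(Mul(-1, Y), -1))) = Add(-3, Mul(Rational(1, 4), Y)))
Pow(Add(1053, Function('G')(Function('m')(k))), Rational(1, 2)) = Pow(Add(1053, Add(-3, Mul(Rational(1, 4), Pow(-2, 2)))), Rational(1, 2)) = Pow(Add(1053, Add(-3, Mul(Rational(1, 4), 4))), Rational(1, 2)) = Pow(Add(1053, Add(-3, 1)), Rational(1, 2)) = Pow(Add(1053, -2), Rational(1, 2)) = Pow(1051, Rational(1, 2))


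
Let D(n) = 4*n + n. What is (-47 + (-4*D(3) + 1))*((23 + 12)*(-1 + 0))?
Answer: 3710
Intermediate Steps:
D(n) = 5*n
(-47 + (-4*D(3) + 1))*((23 + 12)*(-1 + 0)) = (-47 + (-20*3 + 1))*((23 + 12)*(-1 + 0)) = (-47 + (-4*15 + 1))*(35*(-1)) = (-47 + (-60 + 1))*(-35) = (-47 - 59)*(-35) = -106*(-35) = 3710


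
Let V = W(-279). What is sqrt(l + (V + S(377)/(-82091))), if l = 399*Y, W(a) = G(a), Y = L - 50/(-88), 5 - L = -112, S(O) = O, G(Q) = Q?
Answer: sqrt(152092706532233753)/1806002 ≈ 215.94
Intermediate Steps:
L = 117 (L = 5 - 1*(-112) = 5 + 112 = 117)
Y = 5173/44 (Y = 117 - 50/(-88) = 117 - 50*(-1)/88 = 117 - 1*(-25/44) = 117 + 25/44 = 5173/44 ≈ 117.57)
W(a) = a
V = -279
l = 2064027/44 (l = 399*(5173/44) = 2064027/44 ≈ 46910.)
sqrt(l + (V + S(377)/(-82091))) = sqrt(2064027/44 + (-279 + 377/(-82091))) = sqrt(2064027/44 + (-279 + 377*(-1/82091))) = sqrt(2064027/44 + (-279 - 377/82091)) = sqrt(2064027/44 - 22903766/82091) = sqrt(168430274753/3612004) = sqrt(152092706532233753)/1806002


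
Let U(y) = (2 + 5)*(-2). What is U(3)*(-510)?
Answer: 7140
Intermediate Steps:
U(y) = -14 (U(y) = 7*(-2) = -14)
U(3)*(-510) = -14*(-510) = 7140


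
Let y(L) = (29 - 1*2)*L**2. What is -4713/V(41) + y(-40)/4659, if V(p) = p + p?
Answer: -6138489/127346 ≈ -48.203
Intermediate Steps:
V(p) = 2*p
y(L) = 27*L**2 (y(L) = (29 - 2)*L**2 = 27*L**2)
-4713/V(41) + y(-40)/4659 = -4713/(2*41) + (27*(-40)**2)/4659 = -4713/82 + (27*1600)*(1/4659) = -4713*1/82 + 43200*(1/4659) = -4713/82 + 14400/1553 = -6138489/127346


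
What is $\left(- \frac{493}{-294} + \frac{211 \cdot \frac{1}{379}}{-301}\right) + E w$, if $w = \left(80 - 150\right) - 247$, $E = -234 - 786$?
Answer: $\frac{1549232787679}{4791318} \approx 3.2334 \cdot 10^{5}$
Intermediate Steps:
$E = -1020$
$w = -317$ ($w = -70 - 247 = -317$)
$\left(- \frac{493}{-294} + \frac{211 \cdot \frac{1}{379}}{-301}\right) + E w = \left(- \frac{493}{-294} + \frac{211 \cdot \frac{1}{379}}{-301}\right) - -323340 = \left(\left(-493\right) \left(- \frac{1}{294}\right) + 211 \cdot \frac{1}{379} \left(- \frac{1}{301}\right)\right) + 323340 = \left(\frac{493}{294} + \frac{211}{379} \left(- \frac{1}{301}\right)\right) + 323340 = \left(\frac{493}{294} - \frac{211}{114079}\right) + 323340 = \frac{8025559}{4791318} + 323340 = \frac{1549232787679}{4791318}$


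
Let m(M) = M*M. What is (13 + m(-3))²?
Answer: 484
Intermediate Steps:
m(M) = M²
(13 + m(-3))² = (13 + (-3)²)² = (13 + 9)² = 22² = 484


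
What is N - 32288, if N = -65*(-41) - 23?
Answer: -29646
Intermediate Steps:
N = 2642 (N = 2665 - 23 = 2642)
N - 32288 = 2642 - 32288 = -29646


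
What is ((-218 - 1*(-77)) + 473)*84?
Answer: 27888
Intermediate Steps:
((-218 - 1*(-77)) + 473)*84 = ((-218 + 77) + 473)*84 = (-141 + 473)*84 = 332*84 = 27888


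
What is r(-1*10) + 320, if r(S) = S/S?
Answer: 321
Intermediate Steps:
r(S) = 1
r(-1*10) + 320 = 1 + 320 = 321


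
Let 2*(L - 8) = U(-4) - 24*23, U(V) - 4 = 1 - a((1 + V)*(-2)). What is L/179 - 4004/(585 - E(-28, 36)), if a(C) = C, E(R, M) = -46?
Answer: -9901/1262 ≈ -7.8455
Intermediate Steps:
U(V) = 7 + 2*V (U(V) = 4 + (1 - (1 + V)*(-2)) = 4 + (1 - (-2 - 2*V)) = 4 + (1 + (2 + 2*V)) = 4 + (3 + 2*V) = 7 + 2*V)
L = -537/2 (L = 8 + ((7 + 2*(-4)) - 24*23)/2 = 8 + ((7 - 8) - 552)/2 = 8 + (-1 - 552)/2 = 8 + (1/2)*(-553) = 8 - 553/2 = -537/2 ≈ -268.50)
L/179 - 4004/(585 - E(-28, 36)) = -537/2/179 - 4004/(585 - 1*(-46)) = -537/2*1/179 - 4004/(585 + 46) = -3/2 - 4004/631 = -9901/1262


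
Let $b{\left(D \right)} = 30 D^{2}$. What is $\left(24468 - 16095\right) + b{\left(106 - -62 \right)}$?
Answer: $855093$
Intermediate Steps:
$\left(24468 - 16095\right) + b{\left(106 - -62 \right)} = \left(24468 - 16095\right) + 30 \left(106 - -62\right)^{2} = 8373 + 30 \left(106 + 62\right)^{2} = 8373 + 30 \cdot 168^{2} = 8373 + 30 \cdot 28224 = 8373 + 846720 = 855093$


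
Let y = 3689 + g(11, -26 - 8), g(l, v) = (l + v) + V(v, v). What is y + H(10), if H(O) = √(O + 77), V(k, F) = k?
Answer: 3632 + √87 ≈ 3641.3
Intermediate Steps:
g(l, v) = l + 2*v (g(l, v) = (l + v) + v = l + 2*v)
y = 3632 (y = 3689 + (11 + 2*(-26 - 8)) = 3689 + (11 + 2*(-34)) = 3689 + (11 - 68) = 3689 - 57 = 3632)
H(O) = √(77 + O)
y + H(10) = 3632 + √(77 + 10) = 3632 + √87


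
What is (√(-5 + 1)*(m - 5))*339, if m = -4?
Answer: -6102*I ≈ -6102.0*I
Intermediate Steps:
(√(-5 + 1)*(m - 5))*339 = (√(-5 + 1)*(-4 - 5))*339 = (√(-4)*(-9))*339 = ((2*I)*(-9))*339 = -18*I*339 = -6102*I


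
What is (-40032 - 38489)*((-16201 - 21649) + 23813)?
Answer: 1102199277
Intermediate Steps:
(-40032 - 38489)*((-16201 - 21649) + 23813) = -78521*(-37850 + 23813) = -78521*(-14037) = 1102199277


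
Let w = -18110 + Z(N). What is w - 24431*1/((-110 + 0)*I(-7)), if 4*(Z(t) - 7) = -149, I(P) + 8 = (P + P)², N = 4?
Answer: -34101449/1880 ≈ -18139.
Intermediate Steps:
I(P) = -8 + 4*P² (I(P) = -8 + (P + P)² = -8 + (2*P)² = -8 + 4*P²)
Z(t) = -121/4 (Z(t) = 7 + (¼)*(-149) = 7 - 149/4 = -121/4)
w = -72561/4 (w = -18110 - 121/4 = -72561/4 ≈ -18140.)
w - 24431*1/((-110 + 0)*I(-7)) = -72561/4 - 24431*1/((-110 + 0)*(-8 + 4*(-7)²)) = -72561/4 - 24431*(-1/(110*(-8 + 4*49))) = -72561/4 - 24431*(-1/(110*(-8 + 196))) = -72561/4 - 24431/((-110*188)) = -72561/4 - 24431/(-20680) = -72561/4 - 24431*(-1/20680) = -72561/4 + 2221/1880 = -34101449/1880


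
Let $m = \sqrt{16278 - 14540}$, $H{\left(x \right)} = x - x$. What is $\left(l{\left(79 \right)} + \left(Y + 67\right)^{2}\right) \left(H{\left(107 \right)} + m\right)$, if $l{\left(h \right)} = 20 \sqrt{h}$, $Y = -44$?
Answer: $\sqrt{1738} \left(529 + 20 \sqrt{79}\right) \approx 29465.0$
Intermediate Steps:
$H{\left(x \right)} = 0$
$m = \sqrt{1738} \approx 41.689$
$\left(l{\left(79 \right)} + \left(Y + 67\right)^{2}\right) \left(H{\left(107 \right)} + m\right) = \left(20 \sqrt{79} + \left(-44 + 67\right)^{2}\right) \left(0 + \sqrt{1738}\right) = \left(20 \sqrt{79} + 23^{2}\right) \sqrt{1738} = \left(20 \sqrt{79} + 529\right) \sqrt{1738} = \left(529 + 20 \sqrt{79}\right) \sqrt{1738} = \sqrt{1738} \left(529 + 20 \sqrt{79}\right)$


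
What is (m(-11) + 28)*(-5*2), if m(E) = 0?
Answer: -280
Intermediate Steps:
(m(-11) + 28)*(-5*2) = (0 + 28)*(-5*2) = 28*(-10) = -280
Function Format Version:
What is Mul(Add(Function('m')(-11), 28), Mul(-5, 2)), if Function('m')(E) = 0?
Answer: -280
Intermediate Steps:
Mul(Add(Function('m')(-11), 28), Mul(-5, 2)) = Mul(Add(0, 28), Mul(-5, 2)) = Mul(28, -10) = -280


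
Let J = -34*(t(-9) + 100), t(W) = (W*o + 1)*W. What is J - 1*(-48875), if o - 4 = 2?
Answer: 29257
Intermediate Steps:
o = 6 (o = 4 + 2 = 6)
t(W) = W*(1 + 6*W) (t(W) = (W*6 + 1)*W = (6*W + 1)*W = (1 + 6*W)*W = W*(1 + 6*W))
J = -19618 (J = -34*(-9*(1 + 6*(-9)) + 100) = -34*(-9*(1 - 54) + 100) = -34*(-9*(-53) + 100) = -34*(477 + 100) = -34*577 = -19618)
J - 1*(-48875) = -19618 - 1*(-48875) = -19618 + 48875 = 29257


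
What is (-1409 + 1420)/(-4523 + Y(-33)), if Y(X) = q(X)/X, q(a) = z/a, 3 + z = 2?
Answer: -11979/4925548 ≈ -0.0024320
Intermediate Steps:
z = -1 (z = -3 + 2 = -1)
q(a) = -1/a
Y(X) = -1/X² (Y(X) = (-1/X)/X = -1/X²)
(-1409 + 1420)/(-4523 + Y(-33)) = (-1409 + 1420)/(-4523 - 1/(-33)²) = 11/(-4523 - 1*1/1089) = 11/(-4523 - 1/1089) = 11/(-4925548/1089) = 11*(-1089/4925548) = -11979/4925548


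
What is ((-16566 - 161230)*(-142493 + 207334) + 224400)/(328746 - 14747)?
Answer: -11528246036/313999 ≈ -36714.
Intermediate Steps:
((-16566 - 161230)*(-142493 + 207334) + 224400)/(328746 - 14747) = (-177796*64841 + 224400)/313999 = (-11528470436 + 224400)*(1/313999) = -11528246036*1/313999 = -11528246036/313999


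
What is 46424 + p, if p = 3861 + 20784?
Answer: 71069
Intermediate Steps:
p = 24645
46424 + p = 46424 + 24645 = 71069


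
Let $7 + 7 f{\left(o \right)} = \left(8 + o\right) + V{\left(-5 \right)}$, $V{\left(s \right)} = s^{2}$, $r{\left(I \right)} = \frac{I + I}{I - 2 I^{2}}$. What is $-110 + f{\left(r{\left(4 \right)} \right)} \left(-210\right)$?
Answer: $- \frac{6170}{7} \approx -881.43$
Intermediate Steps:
$r{\left(I \right)} = \frac{2 I}{I - 2 I^{2}}$
$f{\left(o \right)} = \frac{26}{7} + \frac{o}{7}$ ($f{\left(o \right)} = -1 + \frac{\left(8 + o\right) + \left(-5\right)^{2}}{7} = -1 + \frac{\left(8 + o\right) + 25}{7} = -1 + \frac{33 + o}{7} = -1 + \left(\frac{33}{7} + \frac{o}{7}\right) = \frac{26}{7} + \frac{o}{7}$)
$-110 + f{\left(r{\left(4 \right)} \right)} \left(-210\right) = -110 + \left(\frac{26}{7} + \frac{\left(-2\right) \frac{1}{-1 + 2 \cdot 4}}{7}\right) \left(-210\right) = -110 + \left(\frac{26}{7} + \frac{\left(-2\right) \frac{1}{-1 + 8}}{7}\right) \left(-210\right) = -110 + \left(\frac{26}{7} + \frac{\left(-2\right) \frac{1}{7}}{7}\right) \left(-210\right) = -110 + \left(\frac{26}{7} + \frac{1}{7} \left(- \frac{2}{7}\right)\right) \left(-210\right) = -110 + \left(\frac{26}{7} - \frac{2}{49}\right) \left(-210\right) = -110 + \frac{180}{49} \left(-210\right) = -110 - \frac{5400}{7} = - \frac{6170}{7}$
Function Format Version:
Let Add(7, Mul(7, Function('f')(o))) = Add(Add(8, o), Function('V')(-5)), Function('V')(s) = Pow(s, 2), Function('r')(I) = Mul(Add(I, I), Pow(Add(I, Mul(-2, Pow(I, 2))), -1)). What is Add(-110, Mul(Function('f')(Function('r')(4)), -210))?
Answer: Rational(-6170, 7) ≈ -881.43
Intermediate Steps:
Function('r')(I) = Mul(2, I, Pow(Add(I, Mul(-2, Pow(I, 2))), -1)) (Function('r')(I) = Mul(Mul(2, I), Pow(Add(I, Mul(-2, Pow(I, 2))), -1)) = Mul(2, I, Pow(Add(I, Mul(-2, Pow(I, 2))), -1)))
Function('f')(o) = Add(Rational(26, 7), Mul(Rational(1, 7), o)) (Function('f')(o) = Add(-1, Mul(Rational(1, 7), Add(Add(8, o), Pow(-5, 2)))) = Add(-1, Mul(Rational(1, 7), Add(Add(8, o), 25))) = Add(-1, Mul(Rational(1, 7), Add(33, o))) = Add(-1, Add(Rational(33, 7), Mul(Rational(1, 7), o))) = Add(Rational(26, 7), Mul(Rational(1, 7), o)))
Add(-110, Mul(Function('f')(Function('r')(4)), -210)) = Add(-110, Mul(Add(Rational(26, 7), Mul(Rational(1, 7), Mul(-2, Pow(Add(-1, Mul(2, 4)), -1)))), -210)) = Add(-110, Mul(Add(Rational(26, 7), Mul(Rational(1, 7), Mul(-2, Pow(Add(-1, 8), -1)))), -210)) = Add(-110, Mul(Add(Rational(26, 7), Mul(Rational(1, 7), Mul(-2, Pow(7, -1)))), -210)) = Add(-110, Mul(Add(Rational(26, 7), Mul(Rational(1, 7), Mul(-2, Rational(1, 7)))), -210)) = Add(-110, Mul(Add(Rational(26, 7), Mul(Rational(1, 7), Rational(-2, 7))), -210)) = Add(-110, Mul(Add(Rational(26, 7), Rational(-2, 49)), -210)) = Add(-110, Mul(Rational(180, 49), -210)) = Add(-110, Rational(-5400, 7)) = Rational(-6170, 7)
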